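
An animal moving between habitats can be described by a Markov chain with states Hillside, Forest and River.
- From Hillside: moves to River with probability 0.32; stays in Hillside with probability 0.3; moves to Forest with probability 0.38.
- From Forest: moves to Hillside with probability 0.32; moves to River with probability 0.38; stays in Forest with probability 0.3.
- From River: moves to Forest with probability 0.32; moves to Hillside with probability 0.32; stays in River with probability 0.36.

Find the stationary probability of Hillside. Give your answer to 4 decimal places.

Let the stationary distribution be π with π = πP and π_1 + π_2 + π_3 = 1.
π_1 = 0.3·π_1 + 0.32·π_2 + 0.32·π_3
π_2 = 0.38·π_1 + 0.3·π_2 + 0.32·π_3
Solving with the normalization constraint gives π = (0.3137, 0.3322, 0.3541).
So the stationary probability of Hillside is 0.3137.

0.3137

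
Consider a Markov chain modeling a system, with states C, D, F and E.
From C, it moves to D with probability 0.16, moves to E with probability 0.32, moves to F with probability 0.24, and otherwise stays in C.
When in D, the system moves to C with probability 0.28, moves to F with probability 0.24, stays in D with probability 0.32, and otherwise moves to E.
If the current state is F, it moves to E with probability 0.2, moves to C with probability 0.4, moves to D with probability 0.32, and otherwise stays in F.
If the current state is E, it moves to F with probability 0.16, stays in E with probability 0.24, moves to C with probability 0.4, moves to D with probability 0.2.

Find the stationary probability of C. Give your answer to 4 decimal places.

0.3316

Let the stationary distribution be π with π = πP and π_1 + π_2 + π_3 + π_4 = 1.
π_1 = 0.28·π_1 + 0.28·π_2 + 0.4·π_3 + 0.4·π_4
π_2 = 0.16·π_1 + 0.32·π_2 + 0.32·π_3 + 0.2·π_4
π_3 = 0.24·π_1 + 0.24·π_2 + 0.08·π_3 + 0.16·π_4
Solving with the normalization constraint gives π = (0.3316, 0.2382, 0.1904, 0.2399).
So the stationary probability of C is 0.3316.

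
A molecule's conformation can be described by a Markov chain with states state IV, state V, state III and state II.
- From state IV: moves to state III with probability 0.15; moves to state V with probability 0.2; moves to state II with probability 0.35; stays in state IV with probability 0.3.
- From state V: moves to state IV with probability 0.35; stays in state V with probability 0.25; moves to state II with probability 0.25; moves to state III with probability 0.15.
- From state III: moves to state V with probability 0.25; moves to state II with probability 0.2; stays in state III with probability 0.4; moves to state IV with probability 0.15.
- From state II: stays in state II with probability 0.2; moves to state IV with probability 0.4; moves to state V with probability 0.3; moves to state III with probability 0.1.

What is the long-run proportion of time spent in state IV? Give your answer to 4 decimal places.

0.3109

Let the stationary distribution be π with π = πP and π_1 + π_2 + π_3 + π_4 = 1.
π_1 = 0.3·π_1 + 0.35·π_2 + 0.15·π_3 + 0.4·π_4
π_2 = 0.2·π_1 + 0.25·π_2 + 0.25·π_3 + 0.3·π_4
π_3 = 0.15·π_1 + 0.15·π_2 + 0.4·π_3 + 0.1·π_4
Solving with the normalization constraint gives π = (0.3109, 0.2474, 0.1827, 0.2590).
So the stationary probability of state IV is 0.3109.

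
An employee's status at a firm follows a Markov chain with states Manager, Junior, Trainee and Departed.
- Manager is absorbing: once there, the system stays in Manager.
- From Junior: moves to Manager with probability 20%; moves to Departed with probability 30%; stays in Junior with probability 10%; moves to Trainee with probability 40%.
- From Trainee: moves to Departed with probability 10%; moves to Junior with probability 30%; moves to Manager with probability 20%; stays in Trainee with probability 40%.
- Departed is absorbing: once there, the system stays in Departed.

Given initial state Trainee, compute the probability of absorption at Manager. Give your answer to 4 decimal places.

0.5714

Let h(s) be the probability of absorption at Manager starting from transient state s. Then h(Manager) = 1 and h(Departed) = 0. By first-step analysis:
h(Junior) = 0.2·1 + 0.1·h(Junior) + 0.4·h(Trainee) + 0.3·0
h(Trainee) = 0.2·1 + 0.3·h(Junior) + 0.4·h(Trainee) + 0.1·0
Solving: h(Junior) = 0.4762, h(Trainee) = 0.5714.
Starting from Trainee, the probability is 0.5714.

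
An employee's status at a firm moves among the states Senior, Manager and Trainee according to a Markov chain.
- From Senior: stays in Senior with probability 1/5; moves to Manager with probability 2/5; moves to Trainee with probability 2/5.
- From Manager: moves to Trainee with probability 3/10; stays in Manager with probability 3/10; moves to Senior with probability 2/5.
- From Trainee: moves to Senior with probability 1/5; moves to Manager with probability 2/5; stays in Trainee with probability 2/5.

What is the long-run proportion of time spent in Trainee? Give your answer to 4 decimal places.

Let the stationary distribution be π with π = πP and π_1 + π_2 + π_3 = 1.
π_1 = 0.2·π_1 + 0.4·π_2 + 0.2·π_3
π_2 = 0.4·π_1 + 0.3·π_2 + 0.4·π_3
Solving with the normalization constraint gives π = (0.2727, 0.3636, 0.3636).
So the stationary probability of Trainee is 0.3636.

0.3636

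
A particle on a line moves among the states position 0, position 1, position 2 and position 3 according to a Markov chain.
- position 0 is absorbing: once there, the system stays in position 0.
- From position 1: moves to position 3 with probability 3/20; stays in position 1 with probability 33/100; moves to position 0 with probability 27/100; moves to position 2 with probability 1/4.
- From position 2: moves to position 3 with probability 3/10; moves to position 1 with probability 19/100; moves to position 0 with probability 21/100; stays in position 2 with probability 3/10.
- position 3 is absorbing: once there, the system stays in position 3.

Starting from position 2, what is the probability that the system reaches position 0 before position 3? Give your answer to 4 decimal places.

0.4555

Let h(s) be the probability of absorption at position 0 starting from transient state s. Then h(position 0) = 1 and h(position 3) = 0. By first-step analysis:
h(position 1) = 0.27·1 + 0.33·h(position 1) + 0.25·h(position 2) + 0.15·0
h(position 2) = 0.21·1 + 0.19·h(position 1) + 0.3·h(position 2) + 0.3·0
Solving: h(position 1) = 0.5730, h(position 2) = 0.4555.
Starting from position 2, the probability is 0.4555.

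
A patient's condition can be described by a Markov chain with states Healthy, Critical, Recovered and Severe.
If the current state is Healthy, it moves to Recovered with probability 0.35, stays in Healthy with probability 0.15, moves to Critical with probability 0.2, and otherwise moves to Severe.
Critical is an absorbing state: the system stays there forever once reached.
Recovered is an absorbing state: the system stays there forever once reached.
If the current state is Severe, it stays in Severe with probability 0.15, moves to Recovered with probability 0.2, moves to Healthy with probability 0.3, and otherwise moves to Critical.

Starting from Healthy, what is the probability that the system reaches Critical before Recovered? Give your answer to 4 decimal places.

0.4348

Let h(s) be the probability of absorption at Critical starting from transient state s. Then h(Critical) = 1 and h(Recovered) = 0. By first-step analysis:
h(Healthy) = 0.15·h(Healthy) + 0.2·1 + 0.35·0 + 0.3·h(Severe)
h(Severe) = 0.3·h(Healthy) + 0.35·1 + 0.2·0 + 0.15·h(Severe)
Solving: h(Healthy) = 0.4348, h(Severe) = 0.5652.
Starting from Healthy, the probability is 0.4348.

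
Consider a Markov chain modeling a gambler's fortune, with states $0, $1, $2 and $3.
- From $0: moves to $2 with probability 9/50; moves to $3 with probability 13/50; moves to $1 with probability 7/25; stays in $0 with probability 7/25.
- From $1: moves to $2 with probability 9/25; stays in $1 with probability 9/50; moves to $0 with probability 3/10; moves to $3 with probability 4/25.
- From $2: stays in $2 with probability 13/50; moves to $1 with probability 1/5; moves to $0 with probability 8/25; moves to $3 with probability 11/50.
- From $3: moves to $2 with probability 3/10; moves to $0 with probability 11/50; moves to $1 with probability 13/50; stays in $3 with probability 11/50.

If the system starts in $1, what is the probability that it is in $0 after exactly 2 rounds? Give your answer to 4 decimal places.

0.2884

Propagate the distribution vector 2 rounds from $1.
After 0 rounds: (0.0000, 1.0000, 0.0000, 0.0000)
After 1 round: (0.3000, 0.1800, 0.3600, 0.1600)
After 2 rounds: (0.2884, 0.2300, 0.2604, 0.2212)
P(in $0 after 2 rounds) = 0.2884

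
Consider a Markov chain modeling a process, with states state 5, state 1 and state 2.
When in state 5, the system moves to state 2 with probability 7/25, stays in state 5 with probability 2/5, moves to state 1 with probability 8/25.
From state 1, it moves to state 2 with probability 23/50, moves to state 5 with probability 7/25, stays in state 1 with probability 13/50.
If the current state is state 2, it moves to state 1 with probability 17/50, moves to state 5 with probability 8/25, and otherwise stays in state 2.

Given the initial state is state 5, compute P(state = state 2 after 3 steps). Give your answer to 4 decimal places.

Propagate the distribution vector 3 steps from state 5.
After 0 steps: (1.0000, 0.0000, 0.0000)
After 1 step: (0.4000, 0.3200, 0.2800)
After 2 steps: (0.3392, 0.3064, 0.3544)
After 3 steps: (0.3349, 0.3087, 0.3564)
P(in state 2 after 3 steps) = 0.3564

0.3564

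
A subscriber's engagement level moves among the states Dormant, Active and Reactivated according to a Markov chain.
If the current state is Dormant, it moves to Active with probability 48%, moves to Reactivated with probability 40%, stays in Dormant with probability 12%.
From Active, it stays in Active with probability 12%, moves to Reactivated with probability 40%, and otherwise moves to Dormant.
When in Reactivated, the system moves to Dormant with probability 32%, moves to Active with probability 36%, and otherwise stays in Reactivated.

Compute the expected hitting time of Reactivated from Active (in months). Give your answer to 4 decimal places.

2.5000

Let t(s) be the expected number of months to first reach Reactivated from state s, with t(Reactivated) = 0. Conditioning on the first month:
t(Dormant) = 1 + 0.12·t(Dormant) + 0.48·t(Active)
t(Active) = 1 + 0.48·t(Dormant) + 0.12·t(Active)
Solving: t(Dormant) = 2.5000, t(Active) = 2.5000.
Expected months from Active to Reactivated: 2.5000.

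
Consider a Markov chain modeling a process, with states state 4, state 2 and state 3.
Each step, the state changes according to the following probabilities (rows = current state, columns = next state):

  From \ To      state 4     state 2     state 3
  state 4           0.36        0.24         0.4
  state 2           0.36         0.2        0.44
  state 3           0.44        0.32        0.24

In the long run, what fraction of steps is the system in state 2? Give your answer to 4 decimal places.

Let the stationary distribution be π with π = πP and π_1 + π_2 + π_3 = 1.
π_1 = 0.36·π_1 + 0.36·π_2 + 0.44·π_3
π_2 = 0.24·π_1 + 0.2·π_2 + 0.32·π_3
Solving with the normalization constraint gives π = (0.3883, 0.2580, 0.3537).
So the stationary probability of state 2 is 0.2580.

0.2580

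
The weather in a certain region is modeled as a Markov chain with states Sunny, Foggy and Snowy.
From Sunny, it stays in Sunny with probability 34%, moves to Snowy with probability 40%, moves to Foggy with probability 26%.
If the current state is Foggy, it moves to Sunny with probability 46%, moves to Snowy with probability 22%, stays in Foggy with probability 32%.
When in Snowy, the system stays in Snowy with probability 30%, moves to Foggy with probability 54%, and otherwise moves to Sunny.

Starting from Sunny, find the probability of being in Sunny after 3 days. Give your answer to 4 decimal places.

0.3301

Propagate the distribution vector 3 days from Sunny.
After 0 days: (1.0000, 0.0000, 0.0000)
After 1 day: (0.3400, 0.2600, 0.4000)
After 2 days: (0.2992, 0.3876, 0.3132)
After 3 days: (0.3301, 0.3710, 0.2989)
P(in Sunny after 3 days) = 0.3301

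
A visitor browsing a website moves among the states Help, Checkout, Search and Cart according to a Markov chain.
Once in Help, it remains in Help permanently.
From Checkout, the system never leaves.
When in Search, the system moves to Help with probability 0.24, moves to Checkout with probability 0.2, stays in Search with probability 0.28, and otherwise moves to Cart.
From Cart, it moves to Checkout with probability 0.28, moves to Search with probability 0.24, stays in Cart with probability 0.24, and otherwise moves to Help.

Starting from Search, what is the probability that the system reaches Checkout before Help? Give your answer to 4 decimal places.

Let h(s) be the probability of absorption at Checkout starting from transient state s. Then h(Checkout) = 1 and h(Help) = 0. By first-step analysis:
h(Search) = 0.24·0 + 0.2·1 + 0.28·h(Search) + 0.28·h(Cart)
h(Cart) = 0.24·0 + 0.28·1 + 0.24·h(Search) + 0.24·h(Cart)
Solving: h(Search) = 0.4800, h(Cart) = 0.5200.
Starting from Search, the probability is 0.4800.

0.4800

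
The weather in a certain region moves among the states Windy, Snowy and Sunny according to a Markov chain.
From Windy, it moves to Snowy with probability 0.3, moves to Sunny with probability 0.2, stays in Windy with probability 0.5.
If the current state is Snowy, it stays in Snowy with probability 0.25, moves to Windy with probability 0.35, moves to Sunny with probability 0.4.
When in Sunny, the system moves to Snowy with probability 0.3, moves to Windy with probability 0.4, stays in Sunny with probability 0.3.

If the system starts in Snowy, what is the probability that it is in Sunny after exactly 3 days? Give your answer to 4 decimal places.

0.2865

Propagate the distribution vector 3 days from Snowy.
After 0 days: (0.0000, 1.0000, 0.0000)
After 1 day: (0.3500, 0.2500, 0.4000)
After 2 days: (0.4225, 0.2875, 0.2900)
After 3 days: (0.4279, 0.2856, 0.2865)
P(in Sunny after 3 days) = 0.2865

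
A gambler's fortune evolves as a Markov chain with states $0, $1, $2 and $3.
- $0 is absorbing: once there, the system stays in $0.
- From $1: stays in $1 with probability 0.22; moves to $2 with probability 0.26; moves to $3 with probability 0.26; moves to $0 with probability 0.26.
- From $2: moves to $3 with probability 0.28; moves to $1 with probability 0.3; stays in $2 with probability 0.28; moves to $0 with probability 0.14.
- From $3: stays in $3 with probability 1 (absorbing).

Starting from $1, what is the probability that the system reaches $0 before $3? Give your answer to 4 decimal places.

0.4624

Let h(s) be the probability of absorption at $0 starting from transient state s. Then h($0) = 1 and h($3) = 0. By first-step analysis:
h($1) = 0.26·1 + 0.22·h($1) + 0.26·h($2) + 0.26·0
h($2) = 0.14·1 + 0.3·h($1) + 0.28·h($2) + 0.28·0
Solving: h($1) = 0.4624, h($2) = 0.3871.
Starting from $1, the probability is 0.4624.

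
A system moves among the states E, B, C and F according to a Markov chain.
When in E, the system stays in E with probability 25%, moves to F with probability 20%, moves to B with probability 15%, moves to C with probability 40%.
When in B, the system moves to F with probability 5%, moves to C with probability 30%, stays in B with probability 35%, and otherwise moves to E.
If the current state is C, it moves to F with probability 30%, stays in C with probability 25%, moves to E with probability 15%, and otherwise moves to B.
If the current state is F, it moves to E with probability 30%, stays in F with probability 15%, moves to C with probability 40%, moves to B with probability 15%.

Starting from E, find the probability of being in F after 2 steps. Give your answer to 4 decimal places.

0.2075

Propagate the distribution vector 2 steps from E.
After 0 steps: (1.0000, 0.0000, 0.0000, 0.0000)
After 1 step: (0.2500, 0.1500, 0.4000, 0.2000)
After 2 steps: (0.2275, 0.2400, 0.3250, 0.2075)
P(in F after 2 steps) = 0.2075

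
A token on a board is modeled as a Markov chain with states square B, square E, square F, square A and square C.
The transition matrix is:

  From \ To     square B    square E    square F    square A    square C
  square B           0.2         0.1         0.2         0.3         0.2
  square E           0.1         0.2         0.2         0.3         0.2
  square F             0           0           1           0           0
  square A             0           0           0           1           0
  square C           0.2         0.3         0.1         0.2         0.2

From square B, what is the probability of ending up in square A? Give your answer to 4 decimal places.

0.6087

Let h(s) be the probability of absorption at square A starting from transient state s. Then h(square A) = 1 and h(square F) = 0. By first-step analysis:
h(square B) = 0.2·h(square B) + 0.1·h(square E) + 0.2·0 + 0.3·1 + 0.2·h(square C)
h(square E) = 0.1·h(square B) + 0.2·h(square E) + 0.2·0 + 0.3·1 + 0.2·h(square C)
h(square C) = 0.2·h(square B) + 0.3·h(square E) + 0.1·0 + 0.2·1 + 0.2·h(square C)
Solving: h(square B) = 0.6087, h(square E) = 0.6087, h(square C) = 0.6304.
Starting from square B, the probability is 0.6087.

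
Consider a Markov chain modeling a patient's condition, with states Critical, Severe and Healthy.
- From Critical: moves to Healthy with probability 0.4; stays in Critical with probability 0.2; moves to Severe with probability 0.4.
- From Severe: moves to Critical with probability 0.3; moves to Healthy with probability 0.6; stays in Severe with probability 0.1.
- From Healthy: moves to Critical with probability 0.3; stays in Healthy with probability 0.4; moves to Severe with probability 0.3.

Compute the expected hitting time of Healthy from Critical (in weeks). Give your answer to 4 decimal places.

Let t(s) be the expected number of weeks to first reach Healthy from state s, with t(Healthy) = 0. Conditioning on the first week:
t(Critical) = 1 + 0.2·t(Critical) + 0.4·t(Severe)
t(Severe) = 1 + 0.3·t(Critical) + 0.1·t(Severe)
Solving: t(Critical) = 2.1667, t(Severe) = 1.8333.
Expected weeks from Critical to Healthy: 2.1667.

2.1667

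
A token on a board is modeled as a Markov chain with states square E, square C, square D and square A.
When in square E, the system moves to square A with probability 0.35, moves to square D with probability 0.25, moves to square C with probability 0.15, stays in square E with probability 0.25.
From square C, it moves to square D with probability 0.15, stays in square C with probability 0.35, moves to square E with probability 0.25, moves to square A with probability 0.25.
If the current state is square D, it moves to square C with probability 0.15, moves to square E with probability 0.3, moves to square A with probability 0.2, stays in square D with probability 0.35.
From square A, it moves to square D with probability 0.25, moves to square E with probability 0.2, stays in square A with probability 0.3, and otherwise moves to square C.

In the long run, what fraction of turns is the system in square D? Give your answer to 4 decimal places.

0.2531

Let the stationary distribution be π with π = πP and π_1 + π_2 + π_3 + π_4 = 1.
π_1 = 0.25·π_1 + 0.25·π_2 + 0.3·π_3 + 0.2·π_4
π_2 = 0.15·π_1 + 0.35·π_2 + 0.15·π_3 + 0.25·π_4
π_3 = 0.25·π_1 + 0.15·π_2 + 0.35·π_3 + 0.25·π_4
Solving with the normalization constraint gives π = (0.2489, 0.2220, 0.2531, 0.2760).
So the stationary probability of square D is 0.2531.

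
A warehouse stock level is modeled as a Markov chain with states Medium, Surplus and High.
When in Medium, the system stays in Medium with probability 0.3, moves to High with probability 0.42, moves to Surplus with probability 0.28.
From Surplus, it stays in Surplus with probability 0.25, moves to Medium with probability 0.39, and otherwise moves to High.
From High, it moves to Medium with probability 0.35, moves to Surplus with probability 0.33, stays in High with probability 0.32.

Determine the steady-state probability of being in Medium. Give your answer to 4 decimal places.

Let the stationary distribution be π with π = πP and π_1 + π_2 + π_3 = 1.
π_1 = 0.3·π_1 + 0.39·π_2 + 0.35·π_3
π_2 = 0.28·π_1 + 0.25·π_2 + 0.33·π_3
Solving with the normalization constraint gives π = (0.3444, 0.2896, 0.3660).
So the stationary probability of Medium is 0.3444.

0.3444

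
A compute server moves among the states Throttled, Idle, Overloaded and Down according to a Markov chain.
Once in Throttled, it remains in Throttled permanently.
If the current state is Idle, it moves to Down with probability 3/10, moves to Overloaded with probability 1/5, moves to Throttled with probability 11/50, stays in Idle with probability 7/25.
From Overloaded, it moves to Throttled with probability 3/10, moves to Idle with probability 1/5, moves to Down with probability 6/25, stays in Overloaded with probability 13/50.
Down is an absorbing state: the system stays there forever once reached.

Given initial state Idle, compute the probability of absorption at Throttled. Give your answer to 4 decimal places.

Let h(s) be the probability of absorption at Throttled starting from transient state s. Then h(Throttled) = 1 and h(Down) = 0. By first-step analysis:
h(Idle) = 0.22·1 + 0.28·h(Idle) + 0.2·h(Overloaded) + 0.3·0
h(Overloaded) = 0.3·1 + 0.2·h(Idle) + 0.26·h(Overloaded) + 0.24·0
Solving: h(Idle) = 0.4521, h(Overloaded) = 0.5276.
Starting from Idle, the probability is 0.4521.

0.4521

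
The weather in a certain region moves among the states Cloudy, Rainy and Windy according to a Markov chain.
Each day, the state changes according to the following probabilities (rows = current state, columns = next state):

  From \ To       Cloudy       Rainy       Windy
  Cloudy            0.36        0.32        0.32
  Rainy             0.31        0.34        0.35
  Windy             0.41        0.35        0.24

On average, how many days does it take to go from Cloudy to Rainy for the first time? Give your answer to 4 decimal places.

3.0405

Let t(s) be the expected number of days to first reach Rainy from state s, with t(Rainy) = 0. Conditioning on the first day:
t(Cloudy) = 1 + 0.36·t(Cloudy) + 0.32·t(Windy)
t(Windy) = 1 + 0.41·t(Cloudy) + 0.24·t(Windy)
Solving: t(Cloudy) = 3.0405, t(Windy) = 2.9561.
Expected days from Cloudy to Rainy: 3.0405.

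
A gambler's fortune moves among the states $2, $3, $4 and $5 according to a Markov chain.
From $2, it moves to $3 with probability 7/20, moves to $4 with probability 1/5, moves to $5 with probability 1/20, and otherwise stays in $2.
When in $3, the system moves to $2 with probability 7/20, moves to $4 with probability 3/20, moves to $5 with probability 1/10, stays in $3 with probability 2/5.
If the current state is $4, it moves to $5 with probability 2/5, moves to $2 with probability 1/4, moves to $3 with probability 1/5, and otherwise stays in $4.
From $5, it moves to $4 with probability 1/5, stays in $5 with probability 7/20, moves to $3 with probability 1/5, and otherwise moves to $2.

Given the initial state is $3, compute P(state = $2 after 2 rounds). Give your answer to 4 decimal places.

Propagate the distribution vector 2 rounds from $3.
After 0 rounds: (0.0000, 1.0000, 0.0000, 0.0000)
After 1 round: (0.3500, 0.4000, 0.1500, 0.1000)
After 2 rounds: (0.3425, 0.3325, 0.1725, 0.1525)
P(in $2 after 2 rounds) = 0.3425

0.3425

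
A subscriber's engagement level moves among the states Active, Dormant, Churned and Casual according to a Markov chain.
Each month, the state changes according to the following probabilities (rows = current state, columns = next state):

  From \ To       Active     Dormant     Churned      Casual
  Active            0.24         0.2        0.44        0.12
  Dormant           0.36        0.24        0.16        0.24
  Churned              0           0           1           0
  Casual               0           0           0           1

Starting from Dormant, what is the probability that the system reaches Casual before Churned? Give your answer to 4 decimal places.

Let h(s) be the probability of absorption at Casual starting from transient state s. Then h(Casual) = 1 and h(Churned) = 0. By first-step analysis:
h(Active) = 0.24·h(Active) + 0.2·h(Dormant) + 0.44·0 + 0.12·1
h(Dormant) = 0.36·h(Active) + 0.24·h(Dormant) + 0.16·0 + 0.24·1
Solving: h(Active) = 0.2753, h(Dormant) = 0.4462.
Starting from Dormant, the probability is 0.4462.

0.4462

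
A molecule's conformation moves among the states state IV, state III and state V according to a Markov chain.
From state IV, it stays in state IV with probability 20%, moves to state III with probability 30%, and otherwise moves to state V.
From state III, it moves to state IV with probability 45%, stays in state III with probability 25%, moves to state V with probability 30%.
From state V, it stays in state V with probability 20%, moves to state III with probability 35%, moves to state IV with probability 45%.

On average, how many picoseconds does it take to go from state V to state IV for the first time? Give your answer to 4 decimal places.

Let t(s) be the expected number of picoseconds to first reach state IV from state s, with t(state IV) = 0. Conditioning on the first picosecond:
t(state III) = 1 + 0.25·t(state III) + 0.3·t(state V)
t(state V) = 1 + 0.35·t(state III) + 0.2·t(state V)
Solving: t(state III) = 2.2222, t(state V) = 2.2222.
Expected picoseconds from state V to state IV: 2.2222.

2.2222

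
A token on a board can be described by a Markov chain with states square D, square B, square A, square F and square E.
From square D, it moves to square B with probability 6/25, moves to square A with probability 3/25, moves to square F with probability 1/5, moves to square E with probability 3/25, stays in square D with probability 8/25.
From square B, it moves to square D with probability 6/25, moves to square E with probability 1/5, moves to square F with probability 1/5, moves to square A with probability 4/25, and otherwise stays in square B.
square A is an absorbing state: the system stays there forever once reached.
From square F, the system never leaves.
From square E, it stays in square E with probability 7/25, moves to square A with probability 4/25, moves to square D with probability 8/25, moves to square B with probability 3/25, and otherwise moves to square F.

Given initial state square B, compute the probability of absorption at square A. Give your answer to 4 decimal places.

0.4465

Let h(s) be the probability of absorption at square A starting from transient state s. Then h(square A) = 1 and h(square F) = 0. By first-step analysis:
h(square D) = 0.32·h(square D) + 0.24·h(square B) + 0.12·1 + 0.2·0 + 0.12·h(square E)
h(square B) = 0.24·h(square D) + 0.2·h(square B) + 0.16·1 + 0.2·0 + 0.2·h(square E)
h(square E) = 0.32·h(square D) + 0.12·h(square B) + 0.16·1 + 0.12·0 + 0.28·h(square E)
Solving: h(square D) = 0.4193, h(square B) = 0.4465, h(square E) = 0.4830.
Starting from square B, the probability is 0.4465.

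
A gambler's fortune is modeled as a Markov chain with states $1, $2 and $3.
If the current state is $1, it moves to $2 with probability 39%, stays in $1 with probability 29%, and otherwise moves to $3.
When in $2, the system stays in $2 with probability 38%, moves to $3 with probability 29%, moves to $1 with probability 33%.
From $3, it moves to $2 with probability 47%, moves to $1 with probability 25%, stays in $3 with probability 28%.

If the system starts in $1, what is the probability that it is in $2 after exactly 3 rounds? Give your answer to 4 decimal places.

0.4095

Propagate the distribution vector 3 rounds from $1.
After 0 rounds: (1.0000, 0.0000, 0.0000)
After 1 round: (0.2900, 0.3900, 0.3200)
After 2 rounds: (0.2928, 0.4117, 0.2955)
After 3 rounds: (0.2946, 0.4095, 0.2958)
P(in $2 after 3 rounds) = 0.4095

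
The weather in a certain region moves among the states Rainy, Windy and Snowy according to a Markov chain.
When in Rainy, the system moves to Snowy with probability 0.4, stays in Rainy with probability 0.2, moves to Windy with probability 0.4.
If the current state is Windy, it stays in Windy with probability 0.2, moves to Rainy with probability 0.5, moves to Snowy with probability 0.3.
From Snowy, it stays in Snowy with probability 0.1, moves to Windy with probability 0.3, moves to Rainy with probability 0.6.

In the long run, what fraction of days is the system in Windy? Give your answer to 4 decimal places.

0.3097

Let the stationary distribution be π with π = πP and π_1 + π_2 + π_3 = 1.
π_1 = 0.2·π_1 + 0.5·π_2 + 0.6·π_3
π_2 = 0.4·π_1 + 0.2·π_2 + 0.3·π_3
Solving with the normalization constraint gives π = (0.4065, 0.3097, 0.2839).
So the stationary probability of Windy is 0.3097.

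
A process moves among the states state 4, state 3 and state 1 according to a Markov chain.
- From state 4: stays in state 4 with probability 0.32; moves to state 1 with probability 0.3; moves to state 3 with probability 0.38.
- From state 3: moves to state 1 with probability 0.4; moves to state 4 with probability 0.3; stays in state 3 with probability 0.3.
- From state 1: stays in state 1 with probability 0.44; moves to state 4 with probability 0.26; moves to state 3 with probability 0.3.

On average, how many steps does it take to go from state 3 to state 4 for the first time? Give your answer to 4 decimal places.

Let t(s) be the expected number of steps to first reach state 4 from state s, with t(state 4) = 0. Conditioning on the first step:
t(state 3) = 1 + 0.3·t(state 3) + 0.4·t(state 1)
t(state 1) = 1 + 0.3·t(state 3) + 0.44·t(state 1)
Solving: t(state 3) = 3.5294, t(state 1) = 3.6765.
Expected steps from state 3 to state 4: 3.5294.

3.5294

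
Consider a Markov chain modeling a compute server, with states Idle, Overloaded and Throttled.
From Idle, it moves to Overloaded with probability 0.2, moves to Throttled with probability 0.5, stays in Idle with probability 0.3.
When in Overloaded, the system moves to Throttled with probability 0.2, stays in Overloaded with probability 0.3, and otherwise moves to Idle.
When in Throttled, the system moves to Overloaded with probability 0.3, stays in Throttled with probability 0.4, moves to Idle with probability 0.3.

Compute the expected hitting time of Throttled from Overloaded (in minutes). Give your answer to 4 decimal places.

3.0769

Let t(s) be the expected number of minutes to first reach Throttled from state s, with t(Throttled) = 0. Conditioning on the first minute:
t(Idle) = 1 + 0.3·t(Idle) + 0.2·t(Overloaded)
t(Overloaded) = 1 + 0.5·t(Idle) + 0.3·t(Overloaded)
Solving: t(Idle) = 2.3077, t(Overloaded) = 3.0769.
Expected minutes from Overloaded to Throttled: 3.0769.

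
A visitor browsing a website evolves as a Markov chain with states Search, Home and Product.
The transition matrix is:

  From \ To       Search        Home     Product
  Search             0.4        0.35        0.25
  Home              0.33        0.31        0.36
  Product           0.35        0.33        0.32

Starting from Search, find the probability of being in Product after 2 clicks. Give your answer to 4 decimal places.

Sum over the intermediate state after 1 click:
P = P(Search→Search)·P(Search→Product) + P(Search→Home)·P(Home→Product) + P(Search→Product)·P(Product→Product)
  = 0.4×0.25 + 0.35×0.36 + 0.25×0.32
  = 0.1000 + 0.1260 + 0.0800 = 0.3060

0.3060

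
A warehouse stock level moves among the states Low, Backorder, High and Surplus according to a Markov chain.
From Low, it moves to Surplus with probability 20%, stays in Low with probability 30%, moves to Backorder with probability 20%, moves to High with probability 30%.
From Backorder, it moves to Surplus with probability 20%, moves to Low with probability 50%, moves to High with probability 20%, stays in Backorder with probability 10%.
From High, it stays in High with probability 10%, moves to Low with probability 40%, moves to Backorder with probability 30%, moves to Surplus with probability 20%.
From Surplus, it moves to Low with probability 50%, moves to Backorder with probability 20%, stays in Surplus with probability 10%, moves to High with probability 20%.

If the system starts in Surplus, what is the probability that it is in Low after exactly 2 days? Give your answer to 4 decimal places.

0.3800

Propagate the distribution vector 2 days from Surplus.
After 0 days: (0.0000, 0.0000, 0.0000, 1.0000)
After 1 day: (0.5000, 0.2000, 0.2000, 0.1000)
After 2 days: (0.3800, 0.2000, 0.2300, 0.1900)
P(in Low after 2 days) = 0.3800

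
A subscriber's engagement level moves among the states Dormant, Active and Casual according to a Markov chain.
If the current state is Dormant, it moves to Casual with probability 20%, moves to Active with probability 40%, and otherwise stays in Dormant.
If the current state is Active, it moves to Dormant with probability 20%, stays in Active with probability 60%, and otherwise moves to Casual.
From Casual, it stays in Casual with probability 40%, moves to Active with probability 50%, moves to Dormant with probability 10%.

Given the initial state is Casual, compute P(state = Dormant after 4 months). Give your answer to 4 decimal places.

0.2160

Propagate the distribution vector 4 months from Casual.
After 0 months: (0.0000, 0.0000, 1.0000)
After 1 month: (0.1000, 0.5000, 0.4000)
After 2 months: (0.1800, 0.5400, 0.2800)
After 3 months: (0.2080, 0.5360, 0.2560)
After 4 months: (0.2160, 0.5328, 0.2512)
P(in Dormant after 4 months) = 0.2160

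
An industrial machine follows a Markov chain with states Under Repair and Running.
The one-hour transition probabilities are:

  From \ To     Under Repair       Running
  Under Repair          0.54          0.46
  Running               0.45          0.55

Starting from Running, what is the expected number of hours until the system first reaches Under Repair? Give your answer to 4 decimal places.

2.2222

Let t(s) be the expected number of hours to first reach Under Repair from state s, with t(Under Repair) = 0. Conditioning on the first hour:
t(Running) = 1 + 0.55·t(Running)
Solving: t(Running) = 2.2222.
Expected hours from Running to Under Repair: 2.2222.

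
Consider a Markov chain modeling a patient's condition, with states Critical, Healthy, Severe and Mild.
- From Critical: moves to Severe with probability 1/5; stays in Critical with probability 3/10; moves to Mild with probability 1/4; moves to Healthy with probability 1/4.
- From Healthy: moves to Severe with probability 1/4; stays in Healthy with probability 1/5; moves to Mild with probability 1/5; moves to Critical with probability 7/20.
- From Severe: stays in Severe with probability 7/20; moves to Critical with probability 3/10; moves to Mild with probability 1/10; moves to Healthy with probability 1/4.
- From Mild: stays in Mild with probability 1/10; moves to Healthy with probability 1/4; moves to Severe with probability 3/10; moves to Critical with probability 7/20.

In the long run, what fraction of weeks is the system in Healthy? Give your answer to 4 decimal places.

Let the stationary distribution be π with π = πP and π_1 + π_2 + π_3 + π_4 = 1.
π_1 = 0.3·π_1 + 0.35·π_2 + 0.3·π_3 + 0.35·π_4
π_2 = 0.25·π_1 + 0.2·π_2 + 0.25·π_3 + 0.25·π_4
π_3 = 0.2·π_1 + 0.25·π_2 + 0.35·π_3 + 0.3·π_4
Solving with the normalization constraint gives π = (0.3205, 0.2381, 0.2695, 0.1719).
So the stationary probability of Healthy is 0.2381.

0.2381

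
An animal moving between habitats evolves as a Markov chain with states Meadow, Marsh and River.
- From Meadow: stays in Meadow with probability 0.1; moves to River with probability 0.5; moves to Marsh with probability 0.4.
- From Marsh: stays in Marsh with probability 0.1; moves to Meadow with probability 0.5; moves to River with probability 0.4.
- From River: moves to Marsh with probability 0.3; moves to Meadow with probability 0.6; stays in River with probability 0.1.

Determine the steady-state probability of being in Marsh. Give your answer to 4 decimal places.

0.2818

Let the stationary distribution be π with π = πP and π_1 + π_2 + π_3 = 1.
π_1 = 0.1·π_1 + 0.5·π_2 + 0.6·π_3
π_2 = 0.4·π_1 + 0.1·π_2 + 0.3·π_3
Solving with the normalization constraint gives π = (0.3812, 0.2818, 0.3370).
So the stationary probability of Marsh is 0.2818.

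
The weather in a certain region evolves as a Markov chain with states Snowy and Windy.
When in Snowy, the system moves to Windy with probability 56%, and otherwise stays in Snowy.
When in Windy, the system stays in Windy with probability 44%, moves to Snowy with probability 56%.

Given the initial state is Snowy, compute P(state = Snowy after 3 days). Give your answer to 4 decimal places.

Propagate the distribution vector 3 days from Snowy.
After 0 days: (1.0000, 0.0000)
After 1 day: (0.4400, 0.5600)
After 2 days: (0.5072, 0.4928)
After 3 days: (0.4991, 0.5009)
P(in Snowy after 3 days) = 0.4991

0.4991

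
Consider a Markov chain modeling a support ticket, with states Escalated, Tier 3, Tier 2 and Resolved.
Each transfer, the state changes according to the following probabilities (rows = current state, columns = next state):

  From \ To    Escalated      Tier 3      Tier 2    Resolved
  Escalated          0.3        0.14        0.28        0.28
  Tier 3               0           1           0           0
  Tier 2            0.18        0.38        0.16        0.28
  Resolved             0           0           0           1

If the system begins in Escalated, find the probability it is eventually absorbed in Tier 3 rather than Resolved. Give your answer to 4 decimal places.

Let h(s) be the probability of absorption at Tier 3 starting from transient state s. Then h(Tier 3) = 1 and h(Resolved) = 0. By first-step analysis:
h(Escalated) = 0.3·h(Escalated) + 0.14·1 + 0.28·h(Tier 2) + 0.28·0
h(Tier 2) = 0.18·h(Escalated) + 0.38·1 + 0.16·h(Tier 2) + 0.28·0
Solving: h(Escalated) = 0.4167, h(Tier 2) = 0.5417.
Starting from Escalated, the probability is 0.4167.

0.4167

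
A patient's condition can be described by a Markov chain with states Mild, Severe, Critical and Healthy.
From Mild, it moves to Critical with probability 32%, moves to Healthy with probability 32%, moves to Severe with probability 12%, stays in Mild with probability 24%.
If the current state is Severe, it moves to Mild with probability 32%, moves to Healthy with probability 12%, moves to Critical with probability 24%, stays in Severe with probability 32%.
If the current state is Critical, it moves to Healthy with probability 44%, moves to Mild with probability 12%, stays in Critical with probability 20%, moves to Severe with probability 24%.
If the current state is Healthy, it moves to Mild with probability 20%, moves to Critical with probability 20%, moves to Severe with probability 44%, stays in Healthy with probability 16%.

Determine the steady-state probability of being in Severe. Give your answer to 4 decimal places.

Let the stationary distribution be π with π = πP and π_1 + π_2 + π_3 + π_4 = 1.
π_1 = 0.24·π_1 + 0.32·π_2 + 0.12·π_3 + 0.2·π_4
π_2 = 0.12·π_1 + 0.32·π_2 + 0.24·π_3 + 0.44·π_4
π_3 = 0.32·π_1 + 0.24·π_2 + 0.2·π_3 + 0.2·π_4
Solving with the normalization constraint gives π = (0.2242, 0.2862, 0.2384, 0.2512).
So the stationary probability of Severe is 0.2862.

0.2862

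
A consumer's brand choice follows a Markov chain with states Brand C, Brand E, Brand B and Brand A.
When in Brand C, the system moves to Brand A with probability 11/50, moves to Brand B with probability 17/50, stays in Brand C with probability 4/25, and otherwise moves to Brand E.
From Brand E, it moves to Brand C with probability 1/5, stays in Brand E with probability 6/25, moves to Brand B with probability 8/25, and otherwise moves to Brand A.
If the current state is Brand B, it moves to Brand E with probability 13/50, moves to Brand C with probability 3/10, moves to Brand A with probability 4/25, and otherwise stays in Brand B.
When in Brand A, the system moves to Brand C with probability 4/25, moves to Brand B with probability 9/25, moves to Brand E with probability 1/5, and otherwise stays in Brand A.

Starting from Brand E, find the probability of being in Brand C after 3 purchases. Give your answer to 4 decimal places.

0.2147

Propagate the distribution vector 3 purchases from Brand E.
After 0 purchases: (0.0000, 1.0000, 0.0000, 0.0000)
After 1 purchase: (0.2000, 0.2400, 0.3200, 0.2400)
After 2 purchases: (0.2144, 0.2448, 0.3208, 0.2200)
After 3 purchases: (0.2147, 0.2462, 0.3203, 0.2188)
P(in Brand C after 3 purchases) = 0.2147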